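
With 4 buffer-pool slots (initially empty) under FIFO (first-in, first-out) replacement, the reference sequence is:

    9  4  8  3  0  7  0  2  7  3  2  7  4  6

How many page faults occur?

9

9 -> miss, frames [9]
4 -> miss, frames [9, 4]
8 -> miss, frames [9, 4, 8]
3 -> miss, frames [9, 4, 8, 3]
0 -> miss, evict 9, frames [4, 8, 3, 0]
7 -> miss, evict 4, frames [8, 3, 0, 7]
0 -> hit
2 -> miss, evict 8, frames [3, 0, 7, 2]
7 -> hit
3 -> hit
2 -> hit
7 -> hit
4 -> miss, evict 3, frames [0, 7, 2, 4]
6 -> miss, evict 0, frames [7, 2, 4, 6]
Page faults: 9.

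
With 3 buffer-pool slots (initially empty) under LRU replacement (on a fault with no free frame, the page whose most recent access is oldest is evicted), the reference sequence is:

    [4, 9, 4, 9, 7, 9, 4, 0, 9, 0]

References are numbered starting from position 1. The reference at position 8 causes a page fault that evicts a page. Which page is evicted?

pos 1: 4 → miss, frames [4]
pos 2: 9 → miss, frames [4, 9]
pos 3: 4 → hit
pos 4: 9 → hit
pos 5: 7 → miss, frames [4, 9, 7]
pos 6: 9 → hit
pos 7: 4 → hit
pos 8: 0 → miss, evict 7, frames [9, 4, 0]
At position 8, page 7 is evicted.

7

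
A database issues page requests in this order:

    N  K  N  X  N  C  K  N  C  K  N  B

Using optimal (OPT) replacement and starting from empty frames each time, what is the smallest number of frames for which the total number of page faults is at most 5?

3

f=1: 12 faults
f=2: 8 faults
f=3: 5 faults
f=4: 5 faults
f=5: 5 faults
Smallest f with faults ≤ 5 is 3.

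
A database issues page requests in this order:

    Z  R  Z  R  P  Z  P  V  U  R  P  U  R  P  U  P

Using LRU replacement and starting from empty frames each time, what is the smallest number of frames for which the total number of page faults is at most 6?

f=1: 16 faults
f=2: 12 faults
f=3: 7 faults
f=4: 6 faults
f=5: 5 faults
Smallest f with faults ≤ 6 is 4.

4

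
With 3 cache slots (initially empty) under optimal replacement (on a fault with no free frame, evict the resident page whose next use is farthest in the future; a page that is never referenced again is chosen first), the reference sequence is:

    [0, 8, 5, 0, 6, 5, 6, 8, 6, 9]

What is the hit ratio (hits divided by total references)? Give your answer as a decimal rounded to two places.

0 → miss, frames [0]
8 → miss, frames [0, 8]
5 → miss, frames [0, 8, 5]
0 → hit
6 → miss, evict 0, frames [8, 5, 6]
5 → hit
6 → hit
8 → hit
6 → hit
9 → miss, evict 6, frames [8, 5, 9]
Hits: 5 of 10 references → 5/10 = 0.5000.

0.50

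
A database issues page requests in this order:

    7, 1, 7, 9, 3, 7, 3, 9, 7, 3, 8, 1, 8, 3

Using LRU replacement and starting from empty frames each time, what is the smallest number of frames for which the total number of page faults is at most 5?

5

f=1: 14 faults
f=2: 11 faults
f=3: 6 faults
f=4: 6 faults
f=5: 5 faults
Smallest f with faults ≤ 5 is 5.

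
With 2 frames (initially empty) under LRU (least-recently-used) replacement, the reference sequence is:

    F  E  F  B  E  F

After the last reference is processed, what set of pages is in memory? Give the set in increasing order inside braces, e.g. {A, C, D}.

{E, F}

F -> miss, frames {F}
E -> miss, frames {F,E}
F -> hit
B -> miss, evict E, frames {F,B}
E -> miss, evict F, frames {B,E}
F -> miss, evict B, frames {E,F}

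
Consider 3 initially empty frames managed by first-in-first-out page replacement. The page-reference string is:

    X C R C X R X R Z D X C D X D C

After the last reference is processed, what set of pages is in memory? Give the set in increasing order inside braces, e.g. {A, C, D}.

{C, D, X}

X → miss, frames (X)
C → miss, frames (X C)
R → miss, frames (X C R)
C → hit
X → hit
R → hit
X → hit
R → hit
Z → miss, evict X, frames (C R Z)
D → miss, evict C, frames (R Z D)
X → miss, evict R, frames (Z D X)
C → miss, evict Z, frames (D X C)
D → hit
X → hit
D → hit
C → hit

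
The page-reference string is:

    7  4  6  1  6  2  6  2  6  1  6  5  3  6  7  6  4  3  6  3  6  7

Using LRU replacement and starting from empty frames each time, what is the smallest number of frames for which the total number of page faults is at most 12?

3

f=1: 22 faults
f=2: 14 faults
f=3: 11 faults
f=4: 9 faults
f=5: 9 faults
f=6: 9 faults
f=7: 7 faults
Smallest f with faults ≤ 12 is 3.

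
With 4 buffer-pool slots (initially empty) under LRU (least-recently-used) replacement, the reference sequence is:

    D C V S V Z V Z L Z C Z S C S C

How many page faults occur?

D -> miss, frames (D)
C -> miss, frames (D C)
V -> miss, frames (D C V)
S -> miss, frames (D C V S)
V -> hit
Z -> miss, evict D, frames (C S V Z)
V -> hit
Z -> hit
L -> miss, evict C, frames (S V Z L)
Z -> hit
C -> miss, evict S, frames (V L Z C)
Z -> hit
S -> miss, evict V, frames (L C Z S)
C -> hit
S -> hit
C -> hit
Page faults: 8.

8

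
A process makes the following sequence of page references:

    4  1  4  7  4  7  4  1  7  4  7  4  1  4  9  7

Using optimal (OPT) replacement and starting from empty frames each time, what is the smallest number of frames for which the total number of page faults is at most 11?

2

f=1: 16 faults
f=2: 8 faults
f=3: 4 faults
f=4: 4 faults
Smallest f with faults ≤ 11 is 2.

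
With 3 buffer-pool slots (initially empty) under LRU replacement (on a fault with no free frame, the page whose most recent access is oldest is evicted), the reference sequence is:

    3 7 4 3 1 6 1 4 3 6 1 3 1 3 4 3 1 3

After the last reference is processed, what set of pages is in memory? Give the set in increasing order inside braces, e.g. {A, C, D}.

3: fault, frames (3)
7: fault, frames (3 7)
4: fault, frames (3 7 4)
3: hit
1: fault, evict 7, frames (4 3 1)
6: fault, evict 4, frames (3 1 6)
1: hit
4: fault, evict 3, frames (6 1 4)
3: fault, evict 6, frames (1 4 3)
6: fault, evict 1, frames (4 3 6)
1: fault, evict 4, frames (3 6 1)
3: hit
1: hit
3: hit
4: fault, evict 6, frames (1 3 4)
3: hit
1: hit
3: hit

{1, 3, 4}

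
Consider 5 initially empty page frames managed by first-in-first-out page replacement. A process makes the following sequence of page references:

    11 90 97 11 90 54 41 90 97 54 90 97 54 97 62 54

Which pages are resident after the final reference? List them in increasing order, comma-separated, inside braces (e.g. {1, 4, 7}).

{41, 54, 62, 90, 97}

11 -> miss, frames [11]
90 -> miss, frames [11, 90]
97 -> miss, frames [11, 90, 97]
11 -> hit
90 -> hit
54 -> miss, frames [11, 90, 97, 54]
41 -> miss, frames [11, 90, 97, 54, 41]
90 -> hit
97 -> hit
54 -> hit
90 -> hit
97 -> hit
54 -> hit
97 -> hit
62 -> miss, evict 11, frames [90, 97, 54, 41, 62]
54 -> hit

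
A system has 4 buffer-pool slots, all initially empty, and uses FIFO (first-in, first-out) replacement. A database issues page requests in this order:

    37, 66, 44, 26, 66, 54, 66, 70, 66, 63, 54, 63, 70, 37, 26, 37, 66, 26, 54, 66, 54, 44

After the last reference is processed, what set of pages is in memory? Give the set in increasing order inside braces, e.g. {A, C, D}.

37 → miss, frames [37]
66 → miss, frames [37, 66]
44 → miss, frames [37, 66, 44]
26 → miss, frames [37, 66, 44, 26]
66 → hit
54 → miss, evict 37, frames [66, 44, 26, 54]
66 → hit
70 → miss, evict 66, frames [44, 26, 54, 70]
66 → miss, evict 44, frames [26, 54, 70, 66]
63 → miss, evict 26, frames [54, 70, 66, 63]
54 → hit
63 → hit
70 → hit
37 → miss, evict 54, frames [70, 66, 63, 37]
26 → miss, evict 70, frames [66, 63, 37, 26]
37 → hit
66 → hit
26 → hit
54 → miss, evict 66, frames [63, 37, 26, 54]
66 → miss, evict 63, frames [37, 26, 54, 66]
54 → hit
44 → miss, evict 37, frames [26, 54, 66, 44]

{26, 44, 54, 66}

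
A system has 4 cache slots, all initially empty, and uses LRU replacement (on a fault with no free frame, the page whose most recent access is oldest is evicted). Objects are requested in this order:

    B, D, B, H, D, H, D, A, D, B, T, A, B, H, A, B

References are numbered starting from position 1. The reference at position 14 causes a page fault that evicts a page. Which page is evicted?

pos 1: B → miss, frames (B)
pos 2: D → miss, frames (B D)
pos 3: B → hit
pos 4: H → miss, frames (D B H)
pos 5: D → hit
pos 6: H → hit
pos 7: D → hit
pos 8: A → miss, frames (B H D A)
pos 9: D → hit
pos 10: B → hit
pos 11: T → miss, evict H, frames (A D B T)
pos 12: A → hit
pos 13: B → hit
pos 14: H → miss, evict D, frames (T A B H)
At position 14, page D is evicted.

D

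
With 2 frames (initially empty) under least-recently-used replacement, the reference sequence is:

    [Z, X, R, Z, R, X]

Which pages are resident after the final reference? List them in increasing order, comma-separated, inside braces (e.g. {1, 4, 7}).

{R, X}

Z → fault, frames (Z)
X → fault, frames (Z X)
R → fault, evict Z, frames (X R)
Z → fault, evict X, frames (R Z)
R → hit
X → fault, evict Z, frames (R X)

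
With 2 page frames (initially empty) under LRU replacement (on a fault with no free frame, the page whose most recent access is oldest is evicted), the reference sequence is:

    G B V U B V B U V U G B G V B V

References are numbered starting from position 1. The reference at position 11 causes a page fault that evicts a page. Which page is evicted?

pos 1: G: miss, frames {G}
pos 2: B: miss, frames {G,B}
pos 3: V: miss, evict G, frames {B,V}
pos 4: U: miss, evict B, frames {V,U}
pos 5: B: miss, evict V, frames {U,B}
pos 6: V: miss, evict U, frames {B,V}
pos 7: B: hit
pos 8: U: miss, evict V, frames {B,U}
pos 9: V: miss, evict B, frames {U,V}
pos 10: U: hit
pos 11: G: miss, evict V, frames {U,G}
At position 11, page V is evicted.

V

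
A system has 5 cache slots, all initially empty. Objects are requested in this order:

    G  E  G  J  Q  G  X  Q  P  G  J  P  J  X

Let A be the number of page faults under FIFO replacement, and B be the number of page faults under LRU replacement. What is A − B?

1

Under FIFO: F F . F F . F . F F . . . . → 7 faults.
Under LRU: F F . F F . F . F . . . . . → 6 faults.
A − B = 7 − 6 = 1.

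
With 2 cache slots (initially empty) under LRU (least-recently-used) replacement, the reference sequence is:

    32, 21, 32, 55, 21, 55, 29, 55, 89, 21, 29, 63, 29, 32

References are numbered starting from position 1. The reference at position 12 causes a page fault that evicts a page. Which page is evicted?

pos 1: 32: miss, frames (32)
pos 2: 21: miss, frames (32 21)
pos 3: 32: hit
pos 4: 55: miss, evict 21, frames (32 55)
pos 5: 21: miss, evict 32, frames (55 21)
pos 6: 55: hit
pos 7: 29: miss, evict 21, frames (55 29)
pos 8: 55: hit
pos 9: 89: miss, evict 29, frames (55 89)
pos 10: 21: miss, evict 55, frames (89 21)
pos 11: 29: miss, evict 89, frames (21 29)
pos 12: 63: miss, evict 21, frames (29 63)
At position 12, page 21 is evicted.

21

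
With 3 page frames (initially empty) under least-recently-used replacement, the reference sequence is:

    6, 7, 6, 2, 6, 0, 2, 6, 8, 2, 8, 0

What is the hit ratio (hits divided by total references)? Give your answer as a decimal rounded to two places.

0.50

6 -> fault, frames {6}
7 -> fault, frames {6,7}
6 -> hit
2 -> fault, frames {7,6,2}
6 -> hit
0 -> fault, evict 7, frames {2,6,0}
2 -> hit
6 -> hit
8 -> fault, evict 0, frames {2,6,8}
2 -> hit
8 -> hit
0 -> fault, evict 6, frames {2,8,0}
Hits: 6 of 12 references → 6/12 = 0.5000.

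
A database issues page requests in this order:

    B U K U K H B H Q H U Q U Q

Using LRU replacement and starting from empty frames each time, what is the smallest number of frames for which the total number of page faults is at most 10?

f=1: 14 faults
f=2: 8 faults
f=3: 7 faults
f=4: 6 faults
f=5: 5 faults
Smallest f with faults ≤ 10 is 2.

2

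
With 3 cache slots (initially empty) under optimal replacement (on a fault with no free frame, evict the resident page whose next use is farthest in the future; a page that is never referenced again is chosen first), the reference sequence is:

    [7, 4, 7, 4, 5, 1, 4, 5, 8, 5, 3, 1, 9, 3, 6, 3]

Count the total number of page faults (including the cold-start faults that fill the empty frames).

7: fault, frames [7]
4: fault, frames [7, 4]
7: hit
4: hit
5: fault, frames [7, 4, 5]
1: fault, evict 7, frames [4, 5, 1]
4: hit
5: hit
8: fault, evict 4, frames [5, 1, 8]
5: hit
3: fault, evict 8, frames [5, 1, 3]
1: hit
9: fault, evict 1, frames [5, 3, 9]
3: hit
6: fault, evict 9, frames [5, 3, 6]
3: hit
Page faults: 8.

8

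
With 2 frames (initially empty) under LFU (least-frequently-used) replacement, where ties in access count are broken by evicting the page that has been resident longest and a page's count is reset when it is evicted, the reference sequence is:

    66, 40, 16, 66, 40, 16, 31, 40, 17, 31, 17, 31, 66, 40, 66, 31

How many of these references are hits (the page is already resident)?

3

66: fault, frames [66]
40: fault, frames [66, 40]
16: fault, evict 66, frames [40, 16]
66: fault, evict 40, frames [16, 66]
40: fault, evict 16, frames [66, 40]
16: fault, evict 66, frames [40, 16]
31: fault, evict 40, frames [16, 31]
40: fault, evict 16, frames [31, 40]
17: fault, evict 31, frames [40, 17]
31: fault, evict 40, frames [17, 31]
17: hit
31: hit
66: fault, evict 17, frames [31, 66]
40: fault, evict 66, frames [31, 40]
66: fault, evict 40, frames [31, 66]
31: hit
Hits: 3.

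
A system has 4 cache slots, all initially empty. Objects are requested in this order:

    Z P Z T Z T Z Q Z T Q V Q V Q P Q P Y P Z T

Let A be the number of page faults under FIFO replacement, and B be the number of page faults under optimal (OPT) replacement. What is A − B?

2

Under FIFO: F F . F . . . F . . . F . . . . . . F F F F → 9 faults.
Under OPT: F F . F . . . F . . . F . . . . . . F . . F → 7 faults.
A − B = 9 − 7 = 2.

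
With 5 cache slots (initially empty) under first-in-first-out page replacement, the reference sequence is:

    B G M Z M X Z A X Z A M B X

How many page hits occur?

7

B -> fault, frames {B}
G -> fault, frames {B,G}
M -> fault, frames {B,G,M}
Z -> fault, frames {B,G,M,Z}
M -> hit
X -> fault, frames {B,G,M,Z,X}
Z -> hit
A -> fault, evict B, frames {G,M,Z,X,A}
X -> hit
Z -> hit
A -> hit
M -> hit
B -> fault, evict G, frames {M,Z,X,A,B}
X -> hit
Hits: 7.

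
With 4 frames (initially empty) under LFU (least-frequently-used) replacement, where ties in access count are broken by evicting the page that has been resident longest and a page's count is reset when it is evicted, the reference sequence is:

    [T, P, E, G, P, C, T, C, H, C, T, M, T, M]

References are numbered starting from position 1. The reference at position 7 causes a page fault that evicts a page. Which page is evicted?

E

pos 1: T → miss, frames (T)
pos 2: P → miss, frames (T P)
pos 3: E → miss, frames (T P E)
pos 4: G → miss, frames (T P E G)
pos 5: P → hit
pos 6: C → miss, evict T, frames (P E G C)
pos 7: T → miss, evict E, frames (P G C T)
At position 7, page E is evicted.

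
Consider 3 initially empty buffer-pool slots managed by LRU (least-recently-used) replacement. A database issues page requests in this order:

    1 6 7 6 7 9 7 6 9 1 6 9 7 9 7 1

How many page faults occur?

1 → miss, frames (1)
6 → miss, frames (1 6)
7 → miss, frames (1 6 7)
6 → hit
7 → hit
9 → miss, evict 1, frames (6 7 9)
7 → hit
6 → hit
9 → hit
1 → miss, evict 7, frames (6 9 1)
6 → hit
9 → hit
7 → miss, evict 1, frames (6 9 7)
9 → hit
7 → hit
1 → miss, evict 6, frames (9 7 1)
Page faults: 7.

7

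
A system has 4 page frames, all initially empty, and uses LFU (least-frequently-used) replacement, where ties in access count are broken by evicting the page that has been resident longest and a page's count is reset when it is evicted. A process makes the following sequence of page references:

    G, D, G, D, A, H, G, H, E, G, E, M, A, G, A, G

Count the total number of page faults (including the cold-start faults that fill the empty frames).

7

G → fault, frames {G}
D → fault, frames {G,D}
G → hit
D → hit
A → fault, frames {G,D,A}
H → fault, frames {G,D,A,H}
G → hit
H → hit
E → fault, evict A, frames {G,D,H,E}
G → hit
E → hit
M → fault, evict D, frames {G,H,E,M}
A → fault, evict M, frames {G,H,E,A}
G → hit
A → hit
G → hit
Page faults: 7.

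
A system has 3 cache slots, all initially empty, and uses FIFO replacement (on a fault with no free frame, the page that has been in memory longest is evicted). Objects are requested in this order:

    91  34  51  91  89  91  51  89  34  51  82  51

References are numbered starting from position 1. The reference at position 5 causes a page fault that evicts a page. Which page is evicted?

91

pos 1: 91 → fault, frames [91]
pos 2: 34 → fault, frames [91, 34]
pos 3: 51 → fault, frames [91, 34, 51]
pos 4: 91 → hit
pos 5: 89 → fault, evict 91, frames [34, 51, 89]
At position 5, page 91 is evicted.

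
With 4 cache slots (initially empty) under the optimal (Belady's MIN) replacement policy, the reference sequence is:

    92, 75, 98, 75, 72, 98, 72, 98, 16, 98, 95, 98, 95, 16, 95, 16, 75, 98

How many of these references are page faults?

92 → miss, frames [92]
75 → miss, frames [92, 75]
98 → miss, frames [92, 75, 98]
75 → hit
72 → miss, frames [92, 75, 98, 72]
98 → hit
72 → hit
98 → hit
16 → miss, evict 72, frames [92, 75, 98, 16]
98 → hit
95 → miss, evict 92, frames [75, 98, 16, 95]
98 → hit
95 → hit
16 → hit
95 → hit
16 → hit
75 → hit
98 → hit
Page faults: 6.

6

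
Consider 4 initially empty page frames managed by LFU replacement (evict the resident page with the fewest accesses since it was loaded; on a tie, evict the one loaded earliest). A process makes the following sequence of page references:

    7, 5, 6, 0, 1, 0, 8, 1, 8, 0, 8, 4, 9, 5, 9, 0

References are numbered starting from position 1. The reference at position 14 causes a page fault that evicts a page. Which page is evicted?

9

pos 1: 7 -> fault, frames {7}
pos 2: 5 -> fault, frames {7,5}
pos 3: 6 -> fault, frames {7,5,6}
pos 4: 0 -> fault, frames {7,5,6,0}
pos 5: 1 -> fault, evict 7, frames {5,6,0,1}
pos 6: 0 -> hit
pos 7: 8 -> fault, evict 5, frames {6,0,1,8}
pos 8: 1 -> hit
pos 9: 8 -> hit
pos 10: 0 -> hit
pos 11: 8 -> hit
pos 12: 4 -> fault, evict 6, frames {0,1,8,4}
pos 13: 9 -> fault, evict 4, frames {0,1,8,9}
pos 14: 5 -> fault, evict 9, frames {0,1,8,5}
At position 14, page 9 is evicted.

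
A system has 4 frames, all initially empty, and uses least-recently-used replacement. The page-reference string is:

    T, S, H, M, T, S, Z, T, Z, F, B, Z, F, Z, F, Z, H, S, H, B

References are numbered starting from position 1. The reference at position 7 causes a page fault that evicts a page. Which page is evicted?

pos 1: T → miss, frames [T]
pos 2: S → miss, frames [T, S]
pos 3: H → miss, frames [T, S, H]
pos 4: M → miss, frames [T, S, H, M]
pos 5: T → hit
pos 6: S → hit
pos 7: Z → miss, evict H, frames [M, T, S, Z]
At position 7, page H is evicted.

H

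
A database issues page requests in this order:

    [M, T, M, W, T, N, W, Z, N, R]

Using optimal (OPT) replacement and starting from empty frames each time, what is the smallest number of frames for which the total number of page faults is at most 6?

2

f=1: 10 faults
f=2: 6 faults
f=3: 6 faults
f=4: 6 faults
f=5: 6 faults
f=6: 6 faults
Smallest f with faults ≤ 6 is 2.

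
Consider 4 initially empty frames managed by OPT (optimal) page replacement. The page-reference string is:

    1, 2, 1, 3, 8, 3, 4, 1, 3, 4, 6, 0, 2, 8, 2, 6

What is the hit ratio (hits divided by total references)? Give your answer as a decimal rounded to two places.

1: miss, frames {1}
2: miss, frames {1,2}
1: hit
3: miss, frames {1,2,3}
8: miss, frames {1,2,3,8}
3: hit
4: miss, evict 8, frames {1,2,3,4}
1: hit
3: hit
4: hit
6: miss, evict 4, frames {1,2,3,6}
0: miss, evict 3, frames {1,2,6,0}
2: hit
8: miss, evict 0, frames {1,2,6,8}
2: hit
6: hit
Hits: 8 of 16 references → 8/16 = 0.5000.

0.50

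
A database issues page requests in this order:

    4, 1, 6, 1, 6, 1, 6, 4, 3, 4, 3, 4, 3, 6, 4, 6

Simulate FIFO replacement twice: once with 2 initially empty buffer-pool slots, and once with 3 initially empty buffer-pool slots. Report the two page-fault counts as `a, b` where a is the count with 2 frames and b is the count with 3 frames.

7, 5

2 frames: F F F . . . . F F . . . . F F . → 7 faults.
3 frames: F F F . . . . . F F . . . . . . → 5 faults.
5 < 7: adding a frame reduced faults, as is typical.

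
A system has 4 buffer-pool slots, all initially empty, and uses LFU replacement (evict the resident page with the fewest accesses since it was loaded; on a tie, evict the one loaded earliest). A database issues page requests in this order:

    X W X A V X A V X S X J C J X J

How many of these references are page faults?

8

X: miss, frames {X}
W: miss, frames {X,W}
X: hit
A: miss, frames {X,W,A}
V: miss, frames {X,W,A,V}
X: hit
A: hit
V: hit
X: hit
S: miss, evict W, frames {X,A,V,S}
X: hit
J: miss, evict S, frames {X,A,V,J}
C: miss, evict J, frames {X,A,V,C}
J: miss, evict C, frames {X,A,V,J}
X: hit
J: hit
Page faults: 8.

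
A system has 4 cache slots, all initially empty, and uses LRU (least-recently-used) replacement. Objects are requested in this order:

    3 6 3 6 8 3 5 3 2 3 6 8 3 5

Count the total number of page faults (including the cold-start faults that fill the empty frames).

3 → miss, frames [3]
6 → miss, frames [3, 6]
3 → hit
6 → hit
8 → miss, frames [3, 6, 8]
3 → hit
5 → miss, frames [6, 8, 3, 5]
3 → hit
2 → miss, evict 6, frames [8, 5, 3, 2]
3 → hit
6 → miss, evict 8, frames [5, 2, 3, 6]
8 → miss, evict 5, frames [2, 3, 6, 8]
3 → hit
5 → miss, evict 2, frames [6, 8, 3, 5]
Page faults: 8.

8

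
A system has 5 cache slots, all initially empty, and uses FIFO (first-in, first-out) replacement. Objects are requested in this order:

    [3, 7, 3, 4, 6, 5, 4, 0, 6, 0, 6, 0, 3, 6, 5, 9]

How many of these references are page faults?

3: fault, frames (3)
7: fault, frames (3 7)
3: hit
4: fault, frames (3 7 4)
6: fault, frames (3 7 4 6)
5: fault, frames (3 7 4 6 5)
4: hit
0: fault, evict 3, frames (7 4 6 5 0)
6: hit
0: hit
6: hit
0: hit
3: fault, evict 7, frames (4 6 5 0 3)
6: hit
5: hit
9: fault, evict 4, frames (6 5 0 3 9)
Page faults: 8.

8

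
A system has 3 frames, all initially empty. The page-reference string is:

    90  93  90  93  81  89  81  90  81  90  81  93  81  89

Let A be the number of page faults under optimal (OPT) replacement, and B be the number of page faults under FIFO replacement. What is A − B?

-3

Under OPT: F F . . F F . . . . . F . . → 5 faults.
Under FIFO: F F . . F F . F . . . F F F → 8 faults.
A − B = 5 − 8 = -3.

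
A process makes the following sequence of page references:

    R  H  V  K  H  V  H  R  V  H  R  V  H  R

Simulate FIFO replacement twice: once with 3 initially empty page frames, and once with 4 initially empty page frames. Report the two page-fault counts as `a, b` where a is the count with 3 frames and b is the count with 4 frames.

3 frames: F F F F . . . F . F . F . . → 7 faults.
4 frames: F F F F . . . . . . . . . . → 4 faults.
4 < 7: adding a frame reduced faults, as is typical.

7, 4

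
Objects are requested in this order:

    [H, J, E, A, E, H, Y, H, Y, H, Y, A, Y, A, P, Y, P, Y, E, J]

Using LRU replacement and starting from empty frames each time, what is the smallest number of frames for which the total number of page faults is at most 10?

f=1: 20 faults
f=2: 11 faults
f=3: 10 faults
f=4: 8 faults
f=5: 7 faults
f=6: 6 faults
Smallest f with faults ≤ 10 is 3.

3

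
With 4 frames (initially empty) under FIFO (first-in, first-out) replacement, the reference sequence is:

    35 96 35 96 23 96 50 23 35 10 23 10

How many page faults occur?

5

35 → miss, frames {35}
96 → miss, frames {35,96}
35 → hit
96 → hit
23 → miss, frames {35,96,23}
96 → hit
50 → miss, frames {35,96,23,50}
23 → hit
35 → hit
10 → miss, evict 35, frames {96,23,50,10}
23 → hit
10 → hit
Page faults: 5.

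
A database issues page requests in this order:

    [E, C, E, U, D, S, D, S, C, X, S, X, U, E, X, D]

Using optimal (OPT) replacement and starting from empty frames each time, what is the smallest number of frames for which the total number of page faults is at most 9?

f=1: 16 faults
f=2: 10 faults
f=3: 8 faults
f=4: 7 faults
f=5: 6 faults
f=6: 6 faults
Smallest f with faults ≤ 9 is 3.

3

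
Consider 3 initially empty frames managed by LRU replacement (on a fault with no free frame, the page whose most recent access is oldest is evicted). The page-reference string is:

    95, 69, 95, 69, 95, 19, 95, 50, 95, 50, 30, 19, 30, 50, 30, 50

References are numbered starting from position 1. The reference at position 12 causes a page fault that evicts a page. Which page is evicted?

95

pos 1: 95: fault, frames [95]
pos 2: 69: fault, frames [95, 69]
pos 3: 95: hit
pos 4: 69: hit
pos 5: 95: hit
pos 6: 19: fault, frames [69, 95, 19]
pos 7: 95: hit
pos 8: 50: fault, evict 69, frames [19, 95, 50]
pos 9: 95: hit
pos 10: 50: hit
pos 11: 30: fault, evict 19, frames [95, 50, 30]
pos 12: 19: fault, evict 95, frames [50, 30, 19]
At position 12, page 95 is evicted.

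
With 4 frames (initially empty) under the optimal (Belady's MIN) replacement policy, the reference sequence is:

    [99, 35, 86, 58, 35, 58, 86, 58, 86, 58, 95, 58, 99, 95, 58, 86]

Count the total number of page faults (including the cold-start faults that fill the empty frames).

5

99: fault, frames [99]
35: fault, frames [99, 35]
86: fault, frames [99, 35, 86]
58: fault, frames [99, 35, 86, 58]
35: hit
58: hit
86: hit
58: hit
86: hit
58: hit
95: fault, evict 35, frames [99, 86, 58, 95]
58: hit
99: hit
95: hit
58: hit
86: hit
Page faults: 5.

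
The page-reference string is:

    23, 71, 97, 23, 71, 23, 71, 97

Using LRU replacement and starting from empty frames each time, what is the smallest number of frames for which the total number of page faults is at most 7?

f=1: 8 faults
f=2: 6 faults
f=3: 3 faults
Smallest f with faults ≤ 7 is 2.

2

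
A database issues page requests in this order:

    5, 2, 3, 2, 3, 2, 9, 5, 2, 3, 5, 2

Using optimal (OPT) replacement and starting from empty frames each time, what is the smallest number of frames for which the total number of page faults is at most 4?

4

f=1: 12 faults
f=2: 7 faults
f=3: 5 faults
f=4: 4 faults
Smallest f with faults ≤ 4 is 4.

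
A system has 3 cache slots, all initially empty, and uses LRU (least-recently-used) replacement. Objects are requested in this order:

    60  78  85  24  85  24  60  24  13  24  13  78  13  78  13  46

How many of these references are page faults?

60 -> miss, frames [60]
78 -> miss, frames [60, 78]
85 -> miss, frames [60, 78, 85]
24 -> miss, evict 60, frames [78, 85, 24]
85 -> hit
24 -> hit
60 -> miss, evict 78, frames [85, 24, 60]
24 -> hit
13 -> miss, evict 85, frames [60, 24, 13]
24 -> hit
13 -> hit
78 -> miss, evict 60, frames [24, 13, 78]
13 -> hit
78 -> hit
13 -> hit
46 -> miss, evict 24, frames [78, 13, 46]
Page faults: 8.

8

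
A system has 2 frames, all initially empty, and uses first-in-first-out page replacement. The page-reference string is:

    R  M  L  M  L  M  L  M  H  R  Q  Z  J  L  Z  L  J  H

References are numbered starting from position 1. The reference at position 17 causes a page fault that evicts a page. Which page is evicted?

pos 1: R → miss, frames (R)
pos 2: M → miss, frames (R M)
pos 3: L → miss, evict R, frames (M L)
pos 4: M → hit
pos 5: L → hit
pos 6: M → hit
pos 7: L → hit
pos 8: M → hit
pos 9: H → miss, evict M, frames (L H)
pos 10: R → miss, evict L, frames (H R)
pos 11: Q → miss, evict H, frames (R Q)
pos 12: Z → miss, evict R, frames (Q Z)
pos 13: J → miss, evict Q, frames (Z J)
pos 14: L → miss, evict Z, frames (J L)
pos 15: Z → miss, evict J, frames (L Z)
pos 16: L → hit
pos 17: J → miss, evict L, frames (Z J)
At position 17, page L is evicted.

L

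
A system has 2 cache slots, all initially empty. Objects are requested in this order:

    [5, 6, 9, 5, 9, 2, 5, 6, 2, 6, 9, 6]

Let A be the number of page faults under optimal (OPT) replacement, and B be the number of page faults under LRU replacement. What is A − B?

Under OPT: F F F . . F . F . . F . → 6 faults.
Under LRU: F F F F . F F F F . F . → 9 faults.
A − B = 6 − 9 = -3.

-3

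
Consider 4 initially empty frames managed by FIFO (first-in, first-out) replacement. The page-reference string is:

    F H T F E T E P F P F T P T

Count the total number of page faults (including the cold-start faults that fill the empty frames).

F → miss, frames (F)
H → miss, frames (F H)
T → miss, frames (F H T)
F → hit
E → miss, frames (F H T E)
T → hit
E → hit
P → miss, evict F, frames (H T E P)
F → miss, evict H, frames (T E P F)
P → hit
F → hit
T → hit
P → hit
T → hit
Page faults: 6.

6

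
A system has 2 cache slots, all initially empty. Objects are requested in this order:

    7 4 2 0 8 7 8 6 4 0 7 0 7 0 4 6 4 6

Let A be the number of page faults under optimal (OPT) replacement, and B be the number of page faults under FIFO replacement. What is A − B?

-2

Under OPT: F F F F F . . F F F . . . . F F . . → 10 faults.
Under FIFO: F F F F F F . F F F F . . . F F . . → 12 faults.
A − B = 10 − 12 = -2.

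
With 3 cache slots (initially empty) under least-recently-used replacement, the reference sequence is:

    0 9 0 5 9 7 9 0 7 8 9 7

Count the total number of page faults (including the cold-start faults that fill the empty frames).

0 → fault, frames {0}
9 → fault, frames {0,9}
0 → hit
5 → fault, frames {9,0,5}
9 → hit
7 → fault, evict 0, frames {5,9,7}
9 → hit
0 → fault, evict 5, frames {7,9,0}
7 → hit
8 → fault, evict 9, frames {0,7,8}
9 → fault, evict 0, frames {7,8,9}
7 → hit
Page faults: 7.

7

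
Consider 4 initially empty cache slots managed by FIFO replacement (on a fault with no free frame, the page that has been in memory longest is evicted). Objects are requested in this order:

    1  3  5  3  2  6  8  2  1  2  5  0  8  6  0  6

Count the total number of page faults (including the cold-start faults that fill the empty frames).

1 → miss, frames {1}
3 → miss, frames {1,3}
5 → miss, frames {1,3,5}
3 → hit
2 → miss, frames {1,3,5,2}
6 → miss, evict 1, frames {3,5,2,6}
8 → miss, evict 3, frames {5,2,6,8}
2 → hit
1 → miss, evict 5, frames {2,6,8,1}
2 → hit
5 → miss, evict 2, frames {6,8,1,5}
0 → miss, evict 6, frames {8,1,5,0}
8 → hit
6 → miss, evict 8, frames {1,5,0,6}
0 → hit
6 → hit
Page faults: 10.

10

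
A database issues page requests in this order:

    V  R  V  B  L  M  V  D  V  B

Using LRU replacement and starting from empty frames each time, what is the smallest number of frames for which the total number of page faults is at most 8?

f=1: 10 faults
f=2: 8 faults
f=3: 8 faults
f=4: 7 faults
f=5: 6 faults
f=6: 6 faults
Smallest f with faults ≤ 8 is 2.

2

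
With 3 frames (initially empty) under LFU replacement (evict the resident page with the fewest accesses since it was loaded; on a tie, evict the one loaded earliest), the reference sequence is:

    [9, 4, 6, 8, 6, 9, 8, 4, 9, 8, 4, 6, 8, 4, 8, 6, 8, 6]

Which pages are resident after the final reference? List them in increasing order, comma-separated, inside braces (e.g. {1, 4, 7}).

{4, 6, 8}

9 -> fault, frames {9}
4 -> fault, frames {9,4}
6 -> fault, frames {9,4,6}
8 -> fault, evict 9, frames {4,6,8}
6 -> hit
9 -> fault, evict 4, frames {6,8,9}
8 -> hit
4 -> fault, evict 9, frames {6,8,4}
9 -> fault, evict 4, frames {6,8,9}
8 -> hit
4 -> fault, evict 9, frames {6,8,4}
6 -> hit
8 -> hit
4 -> hit
8 -> hit
6 -> hit
8 -> hit
6 -> hit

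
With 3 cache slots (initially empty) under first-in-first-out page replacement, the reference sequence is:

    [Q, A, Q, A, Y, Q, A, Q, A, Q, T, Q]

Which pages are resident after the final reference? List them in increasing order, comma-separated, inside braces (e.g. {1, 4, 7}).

Q → fault, frames (Q)
A → fault, frames (Q A)
Q → hit
A → hit
Y → fault, frames (Q A Y)
Q → hit
A → hit
Q → hit
A → hit
Q → hit
T → fault, evict Q, frames (A Y T)
Q → fault, evict A, frames (Y T Q)

{Q, T, Y}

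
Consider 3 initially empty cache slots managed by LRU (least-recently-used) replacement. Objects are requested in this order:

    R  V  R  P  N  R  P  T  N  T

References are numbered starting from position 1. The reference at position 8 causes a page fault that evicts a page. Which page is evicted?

pos 1: R -> fault, frames {R}
pos 2: V -> fault, frames {R,V}
pos 3: R -> hit
pos 4: P -> fault, frames {V,R,P}
pos 5: N -> fault, evict V, frames {R,P,N}
pos 6: R -> hit
pos 7: P -> hit
pos 8: T -> fault, evict N, frames {R,P,T}
At position 8, page N is evicted.

N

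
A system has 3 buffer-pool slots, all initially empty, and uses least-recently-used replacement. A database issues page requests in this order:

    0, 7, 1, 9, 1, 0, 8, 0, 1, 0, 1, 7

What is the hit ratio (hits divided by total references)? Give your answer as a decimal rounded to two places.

0 -> fault, frames [0]
7 -> fault, frames [0, 7]
1 -> fault, frames [0, 7, 1]
9 -> fault, evict 0, frames [7, 1, 9]
1 -> hit
0 -> fault, evict 7, frames [9, 1, 0]
8 -> fault, evict 9, frames [1, 0, 8]
0 -> hit
1 -> hit
0 -> hit
1 -> hit
7 -> fault, evict 8, frames [0, 1, 7]
Hits: 5 of 12 references → 5/12 = 0.4167.

0.42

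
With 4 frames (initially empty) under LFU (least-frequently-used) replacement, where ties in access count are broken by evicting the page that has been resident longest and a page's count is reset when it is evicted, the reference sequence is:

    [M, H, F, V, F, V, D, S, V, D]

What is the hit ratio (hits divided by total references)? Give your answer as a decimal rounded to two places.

0.40

M: fault, frames (M)
H: fault, frames (M H)
F: fault, frames (M H F)
V: fault, frames (M H F V)
F: hit
V: hit
D: fault, evict M, frames (H F V D)
S: fault, evict H, frames (F V D S)
V: hit
D: hit
Hits: 4 of 10 references → 4/10 = 0.4000.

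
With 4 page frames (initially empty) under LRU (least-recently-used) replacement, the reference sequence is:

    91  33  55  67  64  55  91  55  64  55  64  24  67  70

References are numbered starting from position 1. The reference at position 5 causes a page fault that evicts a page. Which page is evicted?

91

pos 1: 91 → miss, frames [91]
pos 2: 33 → miss, frames [91, 33]
pos 3: 55 → miss, frames [91, 33, 55]
pos 4: 67 → miss, frames [91, 33, 55, 67]
pos 5: 64 → miss, evict 91, frames [33, 55, 67, 64]
At position 5, page 91 is evicted.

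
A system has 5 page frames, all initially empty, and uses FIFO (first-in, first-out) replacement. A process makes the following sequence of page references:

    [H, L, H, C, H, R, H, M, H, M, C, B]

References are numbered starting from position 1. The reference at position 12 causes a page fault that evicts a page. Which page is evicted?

pos 1: H → miss, frames (H)
pos 2: L → miss, frames (H L)
pos 3: H → hit
pos 4: C → miss, frames (H L C)
pos 5: H → hit
pos 6: R → miss, frames (H L C R)
pos 7: H → hit
pos 8: M → miss, frames (H L C R M)
pos 9: H → hit
pos 10: M → hit
pos 11: C → hit
pos 12: B → miss, evict H, frames (L C R M B)
At position 12, page H is evicted.

H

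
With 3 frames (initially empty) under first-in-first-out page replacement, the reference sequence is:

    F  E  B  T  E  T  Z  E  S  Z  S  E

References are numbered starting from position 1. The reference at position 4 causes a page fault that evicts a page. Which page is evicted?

F

pos 1: F: fault, frames (F)
pos 2: E: fault, frames (F E)
pos 3: B: fault, frames (F E B)
pos 4: T: fault, evict F, frames (E B T)
At position 4, page F is evicted.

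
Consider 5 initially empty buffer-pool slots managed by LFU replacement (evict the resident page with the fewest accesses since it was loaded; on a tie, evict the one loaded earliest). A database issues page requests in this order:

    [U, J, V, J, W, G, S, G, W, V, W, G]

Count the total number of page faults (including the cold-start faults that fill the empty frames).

6

U: miss, frames [U]
J: miss, frames [U, J]
V: miss, frames [U, J, V]
J: hit
W: miss, frames [U, J, V, W]
G: miss, frames [U, J, V, W, G]
S: miss, evict U, frames [J, V, W, G, S]
G: hit
W: hit
V: hit
W: hit
G: hit
Page faults: 6.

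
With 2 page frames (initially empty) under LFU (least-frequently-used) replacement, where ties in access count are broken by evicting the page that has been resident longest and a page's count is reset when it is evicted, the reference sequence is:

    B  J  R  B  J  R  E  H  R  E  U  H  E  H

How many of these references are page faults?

B: miss, frames {B}
J: miss, frames {B,J}
R: miss, evict B, frames {J,R}
B: miss, evict J, frames {R,B}
J: miss, evict R, frames {B,J}
R: miss, evict B, frames {J,R}
E: miss, evict J, frames {R,E}
H: miss, evict R, frames {E,H}
R: miss, evict E, frames {H,R}
E: miss, evict H, frames {R,E}
U: miss, evict R, frames {E,U}
H: miss, evict E, frames {U,H}
E: miss, evict U, frames {H,E}
H: hit
Page faults: 13.

13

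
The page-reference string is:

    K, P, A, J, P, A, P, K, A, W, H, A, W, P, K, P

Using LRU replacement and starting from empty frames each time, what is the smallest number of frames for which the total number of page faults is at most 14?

2

f=1: 16 faults
f=2: 14 faults
f=3: 9 faults
f=4: 8 faults
f=5: 6 faults
f=6: 6 faults
Smallest f with faults ≤ 14 is 2.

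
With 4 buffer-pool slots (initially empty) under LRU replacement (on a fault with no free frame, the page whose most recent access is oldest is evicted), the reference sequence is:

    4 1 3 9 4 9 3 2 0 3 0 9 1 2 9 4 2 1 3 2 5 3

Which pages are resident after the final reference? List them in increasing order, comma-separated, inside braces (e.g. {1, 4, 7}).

{1, 2, 3, 5}

4 -> fault, frames {4}
1 -> fault, frames {4,1}
3 -> fault, frames {4,1,3}
9 -> fault, frames {4,1,3,9}
4 -> hit
9 -> hit
3 -> hit
2 -> fault, evict 1, frames {4,9,3,2}
0 -> fault, evict 4, frames {9,3,2,0}
3 -> hit
0 -> hit
9 -> hit
1 -> fault, evict 2, frames {3,0,9,1}
2 -> fault, evict 3, frames {0,9,1,2}
9 -> hit
4 -> fault, evict 0, frames {1,2,9,4}
2 -> hit
1 -> hit
3 -> fault, evict 9, frames {4,2,1,3}
2 -> hit
5 -> fault, evict 4, frames {1,3,2,5}
3 -> hit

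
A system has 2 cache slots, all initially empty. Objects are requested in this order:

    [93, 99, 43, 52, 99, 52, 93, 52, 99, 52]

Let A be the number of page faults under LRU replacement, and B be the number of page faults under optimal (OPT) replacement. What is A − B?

1

Under LRU: F F F F F . F . F . → 7 faults.
Under OPT: F F F F . . F . F . → 6 faults.
A − B = 7 − 6 = 1.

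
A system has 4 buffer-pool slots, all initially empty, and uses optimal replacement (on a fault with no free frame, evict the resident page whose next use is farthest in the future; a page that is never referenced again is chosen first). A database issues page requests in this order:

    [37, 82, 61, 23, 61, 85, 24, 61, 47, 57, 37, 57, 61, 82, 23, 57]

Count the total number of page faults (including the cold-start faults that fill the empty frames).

37: fault, frames [37]
82: fault, frames [37, 82]
61: fault, frames [37, 82, 61]
23: fault, frames [37, 82, 61, 23]
61: hit
85: fault, evict 23, frames [37, 82, 61, 85]
24: fault, evict 85, frames [37, 82, 61, 24]
61: hit
47: fault, evict 24, frames [37, 82, 61, 47]
57: fault, evict 47, frames [37, 82, 61, 57]
37: hit
57: hit
61: hit
82: hit
23: fault, evict 61, frames [37, 82, 57, 23]
57: hit
Page faults: 9.

9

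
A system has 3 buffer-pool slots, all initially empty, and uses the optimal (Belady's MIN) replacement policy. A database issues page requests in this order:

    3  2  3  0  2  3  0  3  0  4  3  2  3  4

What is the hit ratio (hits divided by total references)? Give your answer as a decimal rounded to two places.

3 -> miss, frames (3)
2 -> miss, frames (3 2)
3 -> hit
0 -> miss, frames (3 2 0)
2 -> hit
3 -> hit
0 -> hit
3 -> hit
0 -> hit
4 -> miss, evict 0, frames (3 2 4)
3 -> hit
2 -> hit
3 -> hit
4 -> hit
Hits: 10 of 14 references → 10/14 = 0.7143.

0.71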